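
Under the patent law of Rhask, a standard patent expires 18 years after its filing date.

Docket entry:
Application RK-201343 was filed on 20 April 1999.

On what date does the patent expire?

Filing date + 18 years → 20 April 2017.

April 20, 2017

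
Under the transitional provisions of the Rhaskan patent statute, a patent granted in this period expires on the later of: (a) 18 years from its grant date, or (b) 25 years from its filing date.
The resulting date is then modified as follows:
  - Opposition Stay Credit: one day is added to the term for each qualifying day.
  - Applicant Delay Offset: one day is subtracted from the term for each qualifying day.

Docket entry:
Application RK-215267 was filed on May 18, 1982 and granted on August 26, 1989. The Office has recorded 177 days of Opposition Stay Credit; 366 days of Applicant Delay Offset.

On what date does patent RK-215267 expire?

February 18, 2007

(a) grant + 18 years → 26 August 2007.
(b) filing + 25 years → 18 May 2007.
Later of the two: 26 August 2007.
Opposition Stay Credit: +177 days → 19 February 2008.
Applicant Delay Offset: −366 days → 18 February 2007.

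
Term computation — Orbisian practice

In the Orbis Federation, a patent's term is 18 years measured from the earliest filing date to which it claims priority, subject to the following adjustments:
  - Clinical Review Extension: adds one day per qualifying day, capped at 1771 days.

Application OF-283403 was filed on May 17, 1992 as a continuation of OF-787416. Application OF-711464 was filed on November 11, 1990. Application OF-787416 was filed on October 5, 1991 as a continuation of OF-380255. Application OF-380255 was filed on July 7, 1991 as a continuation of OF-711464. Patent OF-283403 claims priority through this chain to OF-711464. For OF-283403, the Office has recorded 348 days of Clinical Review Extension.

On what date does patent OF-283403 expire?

Earliest priority filing: 11 November 1990.
Base term: 11 November 1990 + 18 years → 11 November 2008.
Clinical Review Extension: 348 days (within the 1771-day cap) → +348 days → 25 October 2009.

October 25, 2009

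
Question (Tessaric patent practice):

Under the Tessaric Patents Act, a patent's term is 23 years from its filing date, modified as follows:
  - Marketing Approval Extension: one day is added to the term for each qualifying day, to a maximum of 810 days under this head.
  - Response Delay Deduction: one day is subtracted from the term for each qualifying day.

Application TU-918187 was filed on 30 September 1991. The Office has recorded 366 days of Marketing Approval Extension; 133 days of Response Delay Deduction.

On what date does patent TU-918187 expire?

Base term: filing date + 23 years → 30 September 2014.
Marketing Approval Extension: 366 days (within the 810-day cap) → +366 days → 1 October 2015.
Response Delay Deduction: −133 days → 21 May 2015.

2015-05-21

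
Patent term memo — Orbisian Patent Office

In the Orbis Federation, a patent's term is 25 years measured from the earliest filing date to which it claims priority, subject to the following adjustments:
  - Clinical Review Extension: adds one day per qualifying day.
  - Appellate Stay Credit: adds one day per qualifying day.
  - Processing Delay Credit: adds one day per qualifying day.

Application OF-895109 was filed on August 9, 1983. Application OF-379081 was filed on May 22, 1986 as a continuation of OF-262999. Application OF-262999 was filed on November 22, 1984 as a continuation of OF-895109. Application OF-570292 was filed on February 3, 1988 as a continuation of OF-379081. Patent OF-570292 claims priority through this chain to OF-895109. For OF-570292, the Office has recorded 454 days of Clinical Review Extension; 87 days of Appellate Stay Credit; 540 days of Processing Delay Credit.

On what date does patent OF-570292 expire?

July 26, 2011

Earliest priority filing: 9 August 1983.
Base term: 9 August 1983 + 25 years → 9 August 2008.
Clinical Review Extension: +454 days → 6 November 2009.
Appellate Stay Credit: +87 days → 1 February 2010.
Processing Delay Credit: +540 days → 26 July 2011.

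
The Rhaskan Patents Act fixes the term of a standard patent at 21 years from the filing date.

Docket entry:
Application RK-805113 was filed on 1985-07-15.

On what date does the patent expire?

Filing date + 21 years → 15 July 2006.

July 15, 2006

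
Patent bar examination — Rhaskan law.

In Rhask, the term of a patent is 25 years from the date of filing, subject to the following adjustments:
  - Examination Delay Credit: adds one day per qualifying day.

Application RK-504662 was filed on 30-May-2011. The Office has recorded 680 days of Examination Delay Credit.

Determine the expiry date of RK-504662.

April 10, 2038

Base term: filing date + 25 years → 30 May 2036.
Examination Delay Credit: +680 days → 10 April 2038.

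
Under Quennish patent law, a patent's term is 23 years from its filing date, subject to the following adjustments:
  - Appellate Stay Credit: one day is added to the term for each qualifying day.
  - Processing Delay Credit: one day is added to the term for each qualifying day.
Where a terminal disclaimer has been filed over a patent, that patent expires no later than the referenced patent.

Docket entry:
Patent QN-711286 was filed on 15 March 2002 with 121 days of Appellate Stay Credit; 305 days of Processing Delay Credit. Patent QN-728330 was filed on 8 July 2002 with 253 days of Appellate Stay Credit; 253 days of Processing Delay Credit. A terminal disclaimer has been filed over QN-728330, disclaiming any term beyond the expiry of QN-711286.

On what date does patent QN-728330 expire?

Natural term of QN-728330:
  Base: filing + 23 years → 8 July 2025.
  Appellate Stay Credit: +253 days → 18 March 2026.
  Processing Delay Credit: +253 days → 26 November 2026.
Expiry of referenced patent QN-711286:
  Base: filing + 23 years → 15 March 2025.
  Appellate Stay Credit: +121 days → 14 July 2025.
  Processing Delay Credit: +305 days → 15 May 2026.
Terminal disclaimer: QN-728330 expires on the earlier of 26 November 2026 and 15 May 2026.

2026-05-15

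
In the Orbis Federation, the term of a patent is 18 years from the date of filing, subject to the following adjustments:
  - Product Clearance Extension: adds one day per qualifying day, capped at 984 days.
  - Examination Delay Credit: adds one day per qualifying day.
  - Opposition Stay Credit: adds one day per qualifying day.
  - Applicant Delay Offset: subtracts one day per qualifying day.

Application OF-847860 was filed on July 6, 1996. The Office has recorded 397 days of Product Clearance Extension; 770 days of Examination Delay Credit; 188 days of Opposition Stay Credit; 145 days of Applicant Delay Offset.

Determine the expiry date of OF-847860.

October 28, 2017

Base term: filing date + 18 years → 6 July 2014.
Product Clearance Extension: 397 days (within the 984-day cap) → +397 days → 7 August 2015.
Examination Delay Credit: +770 days → 15 September 2017.
Opposition Stay Credit: +188 days → 22 March 2018.
Applicant Delay Offset: −145 days → 28 October 2017.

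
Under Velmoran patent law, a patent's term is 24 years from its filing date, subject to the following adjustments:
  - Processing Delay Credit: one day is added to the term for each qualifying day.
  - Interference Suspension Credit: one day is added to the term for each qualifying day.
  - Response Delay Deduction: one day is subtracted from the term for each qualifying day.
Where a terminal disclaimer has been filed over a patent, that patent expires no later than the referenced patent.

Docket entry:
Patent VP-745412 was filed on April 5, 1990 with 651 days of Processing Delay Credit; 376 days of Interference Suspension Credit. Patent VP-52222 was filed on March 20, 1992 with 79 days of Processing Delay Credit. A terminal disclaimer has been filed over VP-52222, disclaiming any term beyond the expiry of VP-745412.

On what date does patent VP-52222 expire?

Natural term of VP-52222:
  Base: filing + 24 years → 20 March 2016.
  Processing Delay Credit: +79 days → 7 June 2016.
Expiry of referenced patent VP-745412:
  Base: filing + 24 years → 5 April 2014.
  Processing Delay Credit: +651 days → 16 January 2016.
  Interference Suspension Credit: +376 days → 26 January 2017.
Terminal disclaimer: VP-52222 expires on the earlier of 7 June 2016 and 26 January 2017.

2016-06-07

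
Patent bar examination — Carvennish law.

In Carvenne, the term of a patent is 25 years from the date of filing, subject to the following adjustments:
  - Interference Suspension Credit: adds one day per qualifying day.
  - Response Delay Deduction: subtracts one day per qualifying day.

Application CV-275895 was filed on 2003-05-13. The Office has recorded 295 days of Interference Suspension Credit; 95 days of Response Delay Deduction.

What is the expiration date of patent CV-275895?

2028-11-29

Base term: filing date + 25 years → 13 May 2028.
Interference Suspension Credit: +295 days → 4 March 2029.
Response Delay Deduction: −95 days → 29 November 2028.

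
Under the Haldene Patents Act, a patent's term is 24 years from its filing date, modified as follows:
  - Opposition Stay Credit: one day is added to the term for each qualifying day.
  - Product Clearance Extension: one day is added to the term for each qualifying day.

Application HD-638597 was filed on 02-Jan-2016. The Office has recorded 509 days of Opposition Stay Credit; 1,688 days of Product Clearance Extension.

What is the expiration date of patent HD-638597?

Base term: filing date + 24 years → 2 January 2040.
Opposition Stay Credit: +509 days → 25 May 2041.
Product Clearance Extension: +1688 days → 7 January 2046.

2046-01-07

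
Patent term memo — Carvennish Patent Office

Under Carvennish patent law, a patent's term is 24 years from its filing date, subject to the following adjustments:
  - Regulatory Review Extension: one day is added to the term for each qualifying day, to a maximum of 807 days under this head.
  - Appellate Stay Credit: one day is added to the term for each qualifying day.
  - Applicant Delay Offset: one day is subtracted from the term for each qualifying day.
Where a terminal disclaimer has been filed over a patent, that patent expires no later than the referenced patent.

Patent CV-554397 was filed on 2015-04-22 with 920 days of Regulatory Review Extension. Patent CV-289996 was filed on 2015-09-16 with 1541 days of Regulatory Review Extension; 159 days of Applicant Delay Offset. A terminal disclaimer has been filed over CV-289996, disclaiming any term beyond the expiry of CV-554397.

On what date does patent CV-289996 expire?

Natural term of CV-289996:
  Base: filing + 24 years → 16 September 2039.
  Regulatory Review Extension: 1541 days claimed exceeds the 807-day cap, so +807 days → 1 December 2041.
  Applicant Delay Offset: −159 days → 25 June 2041.
Expiry of referenced patent CV-554397:
  Base: filing + 24 years → 22 April 2039.
  Regulatory Review Extension: 920 days claimed exceeds the 807-day cap, so +807 days → 7 July 2041.
Terminal disclaimer: CV-289996 expires on the earlier of 25 June 2041 and 7 July 2041.

June 25, 2041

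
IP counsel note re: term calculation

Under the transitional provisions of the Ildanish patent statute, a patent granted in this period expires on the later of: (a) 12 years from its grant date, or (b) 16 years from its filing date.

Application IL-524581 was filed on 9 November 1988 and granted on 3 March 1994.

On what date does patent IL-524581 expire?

2006-03-03

(a) grant + 12 years → 3 March 2006.
(b) filing + 16 years → 9 November 2004.
Later of the two: 3 March 2006.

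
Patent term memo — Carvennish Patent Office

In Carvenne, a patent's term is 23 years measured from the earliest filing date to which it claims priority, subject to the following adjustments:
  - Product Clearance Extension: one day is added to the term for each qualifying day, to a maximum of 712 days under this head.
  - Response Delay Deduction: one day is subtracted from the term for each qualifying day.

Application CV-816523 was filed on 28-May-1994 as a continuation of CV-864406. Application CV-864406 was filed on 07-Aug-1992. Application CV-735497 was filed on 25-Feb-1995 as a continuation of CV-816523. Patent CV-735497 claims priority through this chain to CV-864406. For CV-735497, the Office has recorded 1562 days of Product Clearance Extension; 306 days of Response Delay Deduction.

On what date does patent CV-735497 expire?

Earliest priority filing: 7 August 1992.
Base term: 7 August 1992 + 23 years → 7 August 2015.
Product Clearance Extension: 1562 days claimed exceeds the 712-day cap, so +712 days → 19 July 2017.
Response Delay Deduction: −306 days → 16 September 2016.

2016-09-16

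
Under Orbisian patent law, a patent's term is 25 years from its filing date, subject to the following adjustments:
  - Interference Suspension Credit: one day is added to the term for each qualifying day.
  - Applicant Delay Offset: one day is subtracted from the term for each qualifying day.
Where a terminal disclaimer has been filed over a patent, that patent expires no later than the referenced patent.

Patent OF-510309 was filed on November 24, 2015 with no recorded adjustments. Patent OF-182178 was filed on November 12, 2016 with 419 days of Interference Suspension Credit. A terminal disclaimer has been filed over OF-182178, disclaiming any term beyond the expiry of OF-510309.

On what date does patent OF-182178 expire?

2040-11-24

Natural term of OF-182178:
  Base: filing + 25 years → 12 November 2041.
  Interference Suspension Credit: +419 days → 5 January 2043.
Expiry of referenced patent OF-510309:
  Base: filing + 25 years → 24 November 2040.
Terminal disclaimer: OF-182178 expires on the earlier of 5 January 2043 and 24 November 2040.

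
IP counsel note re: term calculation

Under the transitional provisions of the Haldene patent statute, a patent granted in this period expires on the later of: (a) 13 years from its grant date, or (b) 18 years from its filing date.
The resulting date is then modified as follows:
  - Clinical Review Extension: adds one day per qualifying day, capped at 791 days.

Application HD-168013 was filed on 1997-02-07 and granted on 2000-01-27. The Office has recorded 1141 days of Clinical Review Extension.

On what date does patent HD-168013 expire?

April 8, 2017

(a) grant + 13 years → 27 January 2013.
(b) filing + 18 years → 7 February 2015.
Later of the two: 7 February 2015.
Clinical Review Extension: 1141 days claimed exceeds the 791-day cap, so +791 days → 8 April 2017.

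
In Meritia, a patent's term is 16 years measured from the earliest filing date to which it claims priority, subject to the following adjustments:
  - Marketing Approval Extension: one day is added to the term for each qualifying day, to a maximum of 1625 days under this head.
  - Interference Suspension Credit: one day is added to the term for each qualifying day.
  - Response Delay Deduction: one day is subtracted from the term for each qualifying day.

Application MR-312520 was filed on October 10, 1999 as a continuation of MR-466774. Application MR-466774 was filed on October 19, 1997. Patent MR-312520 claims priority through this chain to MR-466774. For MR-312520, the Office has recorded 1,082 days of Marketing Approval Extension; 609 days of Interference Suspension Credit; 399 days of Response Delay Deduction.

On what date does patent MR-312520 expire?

Earliest priority filing: 19 October 1997.
Base term: 19 October 1997 + 16 years → 19 October 2013.
Marketing Approval Extension: 1082 days (within the 1625-day cap) → +1082 days → 5 October 2016.
Interference Suspension Credit: +609 days → 6 June 2018.
Response Delay Deduction: −399 days → 3 May 2017.

May 3, 2017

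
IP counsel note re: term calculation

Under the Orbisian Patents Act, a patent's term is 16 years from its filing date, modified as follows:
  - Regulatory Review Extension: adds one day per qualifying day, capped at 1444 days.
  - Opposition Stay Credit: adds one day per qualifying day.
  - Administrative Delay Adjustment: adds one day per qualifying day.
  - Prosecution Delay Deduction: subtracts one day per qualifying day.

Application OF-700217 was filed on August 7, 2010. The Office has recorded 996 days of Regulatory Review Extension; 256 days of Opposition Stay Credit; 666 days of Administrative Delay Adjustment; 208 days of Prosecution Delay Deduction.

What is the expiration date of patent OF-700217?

2031-04-13

Base term: filing date + 16 years → 7 August 2026.
Regulatory Review Extension: 996 days (within the 1444-day cap) → +996 days → 29 April 2029.
Opposition Stay Credit: +256 days → 10 January 2030.
Administrative Delay Adjustment: +666 days → 7 November 2031.
Prosecution Delay Deduction: −208 days → 13 April 2031.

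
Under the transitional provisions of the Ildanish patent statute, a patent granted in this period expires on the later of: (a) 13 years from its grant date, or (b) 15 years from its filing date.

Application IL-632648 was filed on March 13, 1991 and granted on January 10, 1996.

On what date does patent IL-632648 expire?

(a) grant + 13 years → 10 January 2009.
(b) filing + 15 years → 13 March 2006.
Later of the two: 10 January 2009.

January 10, 2009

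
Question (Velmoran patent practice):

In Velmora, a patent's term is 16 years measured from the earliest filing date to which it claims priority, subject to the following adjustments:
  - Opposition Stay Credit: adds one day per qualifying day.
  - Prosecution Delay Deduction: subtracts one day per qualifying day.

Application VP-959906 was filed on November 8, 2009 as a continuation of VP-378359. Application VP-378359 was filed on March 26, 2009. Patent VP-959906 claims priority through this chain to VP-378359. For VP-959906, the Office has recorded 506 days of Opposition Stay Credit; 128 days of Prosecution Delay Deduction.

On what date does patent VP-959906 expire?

April 8, 2026

Earliest priority filing: 26 March 2009.
Base term: 26 March 2009 + 16 years → 26 March 2025.
Opposition Stay Credit: +506 days → 14 August 2026.
Prosecution Delay Deduction: −128 days → 8 April 2026.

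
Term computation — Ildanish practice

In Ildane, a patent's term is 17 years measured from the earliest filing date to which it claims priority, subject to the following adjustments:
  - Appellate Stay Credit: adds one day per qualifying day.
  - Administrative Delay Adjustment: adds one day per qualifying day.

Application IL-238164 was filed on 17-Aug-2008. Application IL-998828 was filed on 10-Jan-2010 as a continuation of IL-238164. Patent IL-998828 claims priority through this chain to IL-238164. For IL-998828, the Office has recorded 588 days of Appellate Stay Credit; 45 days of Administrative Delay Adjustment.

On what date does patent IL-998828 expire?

2027-05-12

Earliest priority filing: 17 August 2008.
Base term: 17 August 2008 + 17 years → 17 August 2025.
Appellate Stay Credit: +588 days → 28 March 2027.
Administrative Delay Adjustment: +45 days → 12 May 2027.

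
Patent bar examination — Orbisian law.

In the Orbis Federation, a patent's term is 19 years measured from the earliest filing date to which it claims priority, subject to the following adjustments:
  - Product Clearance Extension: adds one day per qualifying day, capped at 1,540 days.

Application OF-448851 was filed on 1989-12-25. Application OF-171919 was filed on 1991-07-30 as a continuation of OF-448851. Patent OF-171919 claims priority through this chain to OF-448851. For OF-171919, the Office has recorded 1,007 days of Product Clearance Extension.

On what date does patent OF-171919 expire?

September 28, 2011

Earliest priority filing: 25 December 1989.
Base term: 25 December 1989 + 19 years → 25 December 2008.
Product Clearance Extension: 1007 days (within the 1540-day cap) → +1007 days → 28 September 2011.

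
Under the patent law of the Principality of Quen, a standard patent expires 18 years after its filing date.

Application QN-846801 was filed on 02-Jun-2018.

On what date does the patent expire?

Filing date + 18 years → 2 June 2036.

June 2, 2036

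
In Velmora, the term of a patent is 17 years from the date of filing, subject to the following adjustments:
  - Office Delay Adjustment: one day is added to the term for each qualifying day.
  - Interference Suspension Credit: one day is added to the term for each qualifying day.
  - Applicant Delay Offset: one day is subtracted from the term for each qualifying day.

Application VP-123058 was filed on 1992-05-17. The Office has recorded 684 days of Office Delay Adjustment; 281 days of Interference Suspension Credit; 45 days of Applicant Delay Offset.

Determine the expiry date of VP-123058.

Base term: filing date + 17 years → 17 May 2009.
Office Delay Adjustment: +684 days → 1 April 2011.
Interference Suspension Credit: +281 days → 7 January 2012.
Applicant Delay Offset: −45 days → 23 November 2011.

2011-11-23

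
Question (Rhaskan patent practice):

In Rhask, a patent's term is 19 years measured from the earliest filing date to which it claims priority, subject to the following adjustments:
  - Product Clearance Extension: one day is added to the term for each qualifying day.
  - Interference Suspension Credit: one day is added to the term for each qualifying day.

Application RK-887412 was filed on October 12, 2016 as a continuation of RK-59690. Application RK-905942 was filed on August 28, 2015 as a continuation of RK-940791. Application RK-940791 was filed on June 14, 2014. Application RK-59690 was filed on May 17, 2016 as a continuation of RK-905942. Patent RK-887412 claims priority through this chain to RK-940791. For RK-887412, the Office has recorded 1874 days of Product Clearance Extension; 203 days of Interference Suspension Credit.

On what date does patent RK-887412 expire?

Earliest priority filing: 14 June 2014.
Base term: 14 June 2014 + 19 years → 14 June 2033.
Product Clearance Extension: +1874 days → 1 August 2038.
Interference Suspension Credit: +203 days → 20 February 2039.

2039-02-20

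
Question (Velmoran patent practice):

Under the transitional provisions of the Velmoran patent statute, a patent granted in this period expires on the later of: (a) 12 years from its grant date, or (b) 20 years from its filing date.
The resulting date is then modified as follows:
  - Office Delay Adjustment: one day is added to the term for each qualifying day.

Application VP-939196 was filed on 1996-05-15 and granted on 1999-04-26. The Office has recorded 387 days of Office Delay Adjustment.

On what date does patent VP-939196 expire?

(a) grant + 12 years → 26 April 2011.
(b) filing + 20 years → 15 May 2016.
Later of the two: 15 May 2016.
Office Delay Adjustment: +387 days → 6 June 2017.

June 6, 2017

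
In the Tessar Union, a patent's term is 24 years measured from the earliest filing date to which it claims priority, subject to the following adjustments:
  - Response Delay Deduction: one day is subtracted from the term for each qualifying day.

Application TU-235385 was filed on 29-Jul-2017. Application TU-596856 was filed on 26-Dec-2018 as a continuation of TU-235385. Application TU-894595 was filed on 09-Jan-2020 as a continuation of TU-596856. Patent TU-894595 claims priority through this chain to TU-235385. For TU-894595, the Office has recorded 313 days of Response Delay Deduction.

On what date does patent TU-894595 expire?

September 19, 2040

Earliest priority filing: 29 July 2017.
Base term: 29 July 2017 + 24 years → 29 July 2041.
Response Delay Deduction: −313 days → 19 September 2040.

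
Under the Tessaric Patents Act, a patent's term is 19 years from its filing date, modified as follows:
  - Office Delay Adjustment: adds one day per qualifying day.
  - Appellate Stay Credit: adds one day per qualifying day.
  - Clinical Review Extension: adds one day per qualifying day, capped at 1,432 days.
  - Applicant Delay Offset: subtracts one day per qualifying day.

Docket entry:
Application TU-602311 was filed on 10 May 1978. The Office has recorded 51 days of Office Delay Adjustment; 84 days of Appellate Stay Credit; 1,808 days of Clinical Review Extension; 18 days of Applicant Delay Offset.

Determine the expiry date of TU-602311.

Base term: filing date + 19 years → 10 May 1997.
Office Delay Adjustment: +51 days → 30 June 1997.
Appellate Stay Credit: +84 days → 22 September 1997.
Clinical Review Extension: 1808 days claimed exceeds the 1432-day cap, so +1432 days → 24 August 2001.
Applicant Delay Offset: −18 days → 6 August 2001.

2001-08-06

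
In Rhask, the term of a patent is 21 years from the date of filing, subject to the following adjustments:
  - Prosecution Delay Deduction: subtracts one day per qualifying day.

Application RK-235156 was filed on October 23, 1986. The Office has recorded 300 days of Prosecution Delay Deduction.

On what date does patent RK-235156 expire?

Base term: filing date + 21 years → 23 October 2007.
Prosecution Delay Deduction: −300 days → 27 December 2006.

December 27, 2006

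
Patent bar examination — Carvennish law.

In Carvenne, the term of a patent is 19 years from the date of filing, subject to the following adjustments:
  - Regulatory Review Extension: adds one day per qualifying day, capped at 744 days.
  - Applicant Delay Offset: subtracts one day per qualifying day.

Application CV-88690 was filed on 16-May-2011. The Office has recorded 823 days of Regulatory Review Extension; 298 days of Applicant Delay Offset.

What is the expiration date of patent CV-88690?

August 5, 2031

Base term: filing date + 19 years → 16 May 2030.
Regulatory Review Extension: 823 days claimed exceeds the 744-day cap, so +744 days → 29 May 2032.
Applicant Delay Offset: −298 days → 5 August 2031.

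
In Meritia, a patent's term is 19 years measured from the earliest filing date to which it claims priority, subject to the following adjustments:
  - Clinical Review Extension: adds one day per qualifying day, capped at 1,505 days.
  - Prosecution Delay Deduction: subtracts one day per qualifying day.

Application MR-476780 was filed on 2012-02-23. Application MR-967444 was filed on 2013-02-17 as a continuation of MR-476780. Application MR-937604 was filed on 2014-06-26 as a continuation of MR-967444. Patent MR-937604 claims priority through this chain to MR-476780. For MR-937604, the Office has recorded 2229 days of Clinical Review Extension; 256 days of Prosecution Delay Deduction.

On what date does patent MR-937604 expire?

2034-07-26

Earliest priority filing: 23 February 2012.
Base term: 23 February 2012 + 19 years → 23 February 2031.
Clinical Review Extension: 2229 days claimed exceeds the 1505-day cap, so +1505 days → 8 April 2035.
Prosecution Delay Deduction: −256 days → 26 July 2034.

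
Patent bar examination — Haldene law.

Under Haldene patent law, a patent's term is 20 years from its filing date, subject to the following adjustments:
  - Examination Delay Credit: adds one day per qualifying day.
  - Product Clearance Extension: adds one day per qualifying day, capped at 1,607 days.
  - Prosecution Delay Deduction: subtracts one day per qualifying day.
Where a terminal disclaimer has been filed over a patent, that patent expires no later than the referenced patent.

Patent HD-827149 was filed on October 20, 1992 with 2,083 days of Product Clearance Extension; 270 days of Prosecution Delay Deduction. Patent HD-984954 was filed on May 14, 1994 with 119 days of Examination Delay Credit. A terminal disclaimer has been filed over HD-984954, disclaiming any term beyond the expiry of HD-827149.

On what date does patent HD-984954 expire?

September 10, 2014

Natural term of HD-984954:
  Base: filing + 20 years → 14 May 2014.
  Examination Delay Credit: +119 days → 10 September 2014.
Expiry of referenced patent HD-827149:
  Base: filing + 20 years → 20 October 2012.
  Product Clearance Extension: 2083 days claimed exceeds the 1607-day cap, so +1607 days → 15 March 2017.
  Prosecution Delay Deduction: −270 days → 18 June 2016.
Terminal disclaimer: HD-984954 expires on the earlier of 10 September 2014 and 18 June 2016.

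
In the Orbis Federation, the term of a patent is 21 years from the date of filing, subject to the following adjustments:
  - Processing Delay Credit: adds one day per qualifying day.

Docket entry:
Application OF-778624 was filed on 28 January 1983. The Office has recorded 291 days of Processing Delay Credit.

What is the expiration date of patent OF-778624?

Base term: filing date + 21 years → 28 January 2004.
Processing Delay Credit: +291 days → 14 November 2004.

2004-11-14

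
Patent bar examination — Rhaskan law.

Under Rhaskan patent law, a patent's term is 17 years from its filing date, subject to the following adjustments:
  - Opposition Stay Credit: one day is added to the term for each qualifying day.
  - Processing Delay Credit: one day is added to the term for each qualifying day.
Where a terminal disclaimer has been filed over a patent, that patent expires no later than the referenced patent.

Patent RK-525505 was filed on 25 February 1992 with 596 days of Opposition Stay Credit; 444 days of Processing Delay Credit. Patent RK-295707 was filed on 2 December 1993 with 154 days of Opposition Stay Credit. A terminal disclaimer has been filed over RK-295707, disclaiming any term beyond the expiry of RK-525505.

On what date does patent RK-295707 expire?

Natural term of RK-295707:
  Base: filing + 17 years → 2 December 2010.
  Opposition Stay Credit: +154 days → 5 May 2011.
Expiry of referenced patent RK-525505:
  Base: filing + 17 years → 25 February 2009.
  Opposition Stay Credit: +596 days → 14 October 2010.
  Processing Delay Credit: +444 days → 1 January 2012.
Terminal disclaimer: RK-295707 expires on the earlier of 5 May 2011 and 1 January 2012.

May 5, 2011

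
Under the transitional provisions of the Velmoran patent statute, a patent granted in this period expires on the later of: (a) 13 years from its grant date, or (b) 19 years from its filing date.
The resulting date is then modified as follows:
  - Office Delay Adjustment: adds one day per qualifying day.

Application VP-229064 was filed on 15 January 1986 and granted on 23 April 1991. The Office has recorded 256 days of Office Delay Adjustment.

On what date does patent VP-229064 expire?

(a) grant + 13 years → 23 April 2004.
(b) filing + 19 years → 15 January 2005.
Later of the two: 15 January 2005.
Office Delay Adjustment: +256 days → 28 September 2005.

2005-09-28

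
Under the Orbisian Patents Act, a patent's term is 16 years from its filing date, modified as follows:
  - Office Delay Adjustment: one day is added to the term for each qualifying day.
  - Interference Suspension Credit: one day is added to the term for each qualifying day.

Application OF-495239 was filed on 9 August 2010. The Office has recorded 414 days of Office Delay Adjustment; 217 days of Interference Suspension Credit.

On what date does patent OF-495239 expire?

2028-05-01

Base term: filing date + 16 years → 9 August 2026.
Office Delay Adjustment: +414 days → 27 September 2027.
Interference Suspension Credit: +217 days → 1 May 2028.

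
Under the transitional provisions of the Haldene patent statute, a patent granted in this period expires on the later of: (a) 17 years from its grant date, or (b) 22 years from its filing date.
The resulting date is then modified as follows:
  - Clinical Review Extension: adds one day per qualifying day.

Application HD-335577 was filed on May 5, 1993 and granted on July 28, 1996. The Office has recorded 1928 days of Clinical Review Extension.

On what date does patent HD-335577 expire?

(a) grant + 17 years → 28 July 2013.
(b) filing + 22 years → 5 May 2015.
Later of the two: 5 May 2015.
Clinical Review Extension: +1928 days → 14 August 2020.

August 14, 2020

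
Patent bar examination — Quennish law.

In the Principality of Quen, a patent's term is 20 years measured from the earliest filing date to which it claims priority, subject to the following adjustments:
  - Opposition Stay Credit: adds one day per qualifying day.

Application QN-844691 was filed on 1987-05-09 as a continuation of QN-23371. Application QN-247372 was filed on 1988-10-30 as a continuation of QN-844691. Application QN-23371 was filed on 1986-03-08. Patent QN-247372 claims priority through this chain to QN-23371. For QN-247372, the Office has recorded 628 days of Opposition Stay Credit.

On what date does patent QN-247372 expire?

November 26, 2007

Earliest priority filing: 8 March 1986.
Base term: 8 March 1986 + 20 years → 8 March 2006.
Opposition Stay Credit: +628 days → 26 November 2007.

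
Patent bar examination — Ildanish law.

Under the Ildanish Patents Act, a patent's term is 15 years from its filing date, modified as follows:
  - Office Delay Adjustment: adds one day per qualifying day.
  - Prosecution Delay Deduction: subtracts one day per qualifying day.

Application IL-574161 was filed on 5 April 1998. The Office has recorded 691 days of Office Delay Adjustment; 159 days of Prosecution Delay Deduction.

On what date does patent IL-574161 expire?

Base term: filing date + 15 years → 5 April 2013.
Office Delay Adjustment: +691 days → 25 February 2015.
Prosecution Delay Deduction: −159 days → 19 September 2014.

2014-09-19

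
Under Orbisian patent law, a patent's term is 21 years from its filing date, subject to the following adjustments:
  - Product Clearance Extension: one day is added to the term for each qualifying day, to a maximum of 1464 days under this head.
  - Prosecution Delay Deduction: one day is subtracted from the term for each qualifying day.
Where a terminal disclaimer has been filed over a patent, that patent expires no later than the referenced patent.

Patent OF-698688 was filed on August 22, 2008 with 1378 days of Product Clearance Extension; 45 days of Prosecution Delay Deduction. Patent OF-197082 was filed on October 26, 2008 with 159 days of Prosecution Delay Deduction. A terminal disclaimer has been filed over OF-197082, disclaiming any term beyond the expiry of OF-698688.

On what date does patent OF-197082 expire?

May 20, 2029

Natural term of OF-197082:
  Base: filing + 21 years → 26 October 2029.
  Prosecution Delay Deduction: −159 days → 20 May 2029.
Expiry of referenced patent OF-698688:
  Base: filing + 21 years → 22 August 2029.
  Product Clearance Extension: 1378 days (within the 1464-day cap) → +1378 days → 31 May 2033.
  Prosecution Delay Deduction: −45 days → 16 April 2033.
Terminal disclaimer: OF-197082 expires on the earlier of 20 May 2029 and 16 April 2033.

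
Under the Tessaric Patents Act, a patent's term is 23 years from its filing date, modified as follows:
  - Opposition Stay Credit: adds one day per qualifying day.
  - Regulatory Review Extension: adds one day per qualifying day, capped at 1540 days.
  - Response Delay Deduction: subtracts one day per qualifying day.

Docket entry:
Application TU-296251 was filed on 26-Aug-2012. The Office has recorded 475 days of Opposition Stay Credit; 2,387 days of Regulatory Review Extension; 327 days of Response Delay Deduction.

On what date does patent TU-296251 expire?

April 9, 2040

Base term: filing date + 23 years → 26 August 2035.
Opposition Stay Credit: +475 days → 13 December 2036.
Regulatory Review Extension: 2387 days claimed exceeds the 1540-day cap, so +1540 days → 2 March 2041.
Response Delay Deduction: −327 days → 9 April 2040.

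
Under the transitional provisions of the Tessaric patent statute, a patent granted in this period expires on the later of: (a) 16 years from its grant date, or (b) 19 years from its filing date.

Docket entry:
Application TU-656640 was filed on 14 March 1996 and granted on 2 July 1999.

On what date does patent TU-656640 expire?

(a) grant + 16 years → 2 July 2015.
(b) filing + 19 years → 14 March 2015.
Later of the two: 2 July 2015.

2015-07-02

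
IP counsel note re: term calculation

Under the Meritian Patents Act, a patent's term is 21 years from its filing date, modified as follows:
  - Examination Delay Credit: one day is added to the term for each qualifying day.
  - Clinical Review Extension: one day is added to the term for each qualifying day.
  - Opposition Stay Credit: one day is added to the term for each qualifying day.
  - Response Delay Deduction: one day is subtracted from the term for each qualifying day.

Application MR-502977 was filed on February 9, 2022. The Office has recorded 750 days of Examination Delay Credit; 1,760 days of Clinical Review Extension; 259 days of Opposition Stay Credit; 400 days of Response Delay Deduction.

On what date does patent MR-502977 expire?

Base term: filing date + 21 years → 9 February 2043.
Examination Delay Credit: +750 days → 28 February 2045.
Clinical Review Extension: +1760 days → 24 December 2049.
Opposition Stay Credit: +259 days → 9 September 2050.
Response Delay Deduction: −400 days → 5 August 2049.

2049-08-05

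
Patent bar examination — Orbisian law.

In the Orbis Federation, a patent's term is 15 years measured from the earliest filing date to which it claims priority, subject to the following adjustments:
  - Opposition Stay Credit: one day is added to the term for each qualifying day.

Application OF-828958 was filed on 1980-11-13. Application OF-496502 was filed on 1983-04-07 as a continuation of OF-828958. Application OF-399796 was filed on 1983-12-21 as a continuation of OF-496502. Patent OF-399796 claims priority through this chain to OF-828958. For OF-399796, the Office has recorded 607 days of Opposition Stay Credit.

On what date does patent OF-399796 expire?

Earliest priority filing: 13 November 1980.
Base term: 13 November 1980 + 15 years → 13 November 1995.
Opposition Stay Credit: +607 days → 12 July 1997.

1997-07-12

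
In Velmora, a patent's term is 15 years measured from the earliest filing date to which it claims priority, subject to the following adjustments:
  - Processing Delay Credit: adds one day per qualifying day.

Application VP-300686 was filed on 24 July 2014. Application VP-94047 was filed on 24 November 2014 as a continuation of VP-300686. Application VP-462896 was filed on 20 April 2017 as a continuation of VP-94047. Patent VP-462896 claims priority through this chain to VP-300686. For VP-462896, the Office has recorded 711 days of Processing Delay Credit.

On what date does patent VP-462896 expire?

Earliest priority filing: 24 July 2014.
Base term: 24 July 2014 + 15 years → 24 July 2029.
Processing Delay Credit: +711 days → 5 July 2031.

2031-07-05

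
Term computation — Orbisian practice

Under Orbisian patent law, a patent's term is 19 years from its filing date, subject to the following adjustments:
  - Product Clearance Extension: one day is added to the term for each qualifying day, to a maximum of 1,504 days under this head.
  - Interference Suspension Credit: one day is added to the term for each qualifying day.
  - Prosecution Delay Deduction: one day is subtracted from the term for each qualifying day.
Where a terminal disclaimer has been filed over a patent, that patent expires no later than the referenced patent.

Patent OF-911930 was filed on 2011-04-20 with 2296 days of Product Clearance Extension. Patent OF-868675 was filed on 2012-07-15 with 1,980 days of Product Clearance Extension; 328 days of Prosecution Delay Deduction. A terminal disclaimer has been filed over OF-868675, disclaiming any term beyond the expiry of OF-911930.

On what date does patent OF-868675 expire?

Natural term of OF-868675:
  Base: filing + 19 years → 15 July 2031.
  Product Clearance Extension: 1980 days claimed exceeds the 1504-day cap, so +1504 days → 27 August 2035.
  Prosecution Delay Deduction: −328 days → 3 October 2034.
Expiry of referenced patent OF-911930:
  Base: filing + 19 years → 20 April 2030.
  Product Clearance Extension: 2296 days claimed exceeds the 1504-day cap, so +1504 days → 2 June 2034.
Terminal disclaimer: OF-868675 expires on the earlier of 3 October 2034 and 2 June 2034.

June 2, 2034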